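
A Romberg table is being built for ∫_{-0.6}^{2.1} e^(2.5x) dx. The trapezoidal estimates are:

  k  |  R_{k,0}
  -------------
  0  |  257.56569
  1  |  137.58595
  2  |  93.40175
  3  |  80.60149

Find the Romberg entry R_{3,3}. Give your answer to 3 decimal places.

Richardson extrapolation on the trapezoidal column (denominator 4−1=3):
R_{1,1} = (4·137.58595 − 257.56569) / 3 = 97.59270
R_{2,1} = (4·93.40175 − 137.58595) / 3 = 78.67368
R_{3,1} = (4·80.60149 − 93.40175) / 3 = 76.33474
R_{2,2} = (16·78.67368 − 97.59270) / 15 = 77.41241
R_{3,2} = (16·76.33474 − 78.67368) / 15 = 76.17881
R_{3,3} = (64·76.17881 − 77.41241) / 63 = 76.15923

76.159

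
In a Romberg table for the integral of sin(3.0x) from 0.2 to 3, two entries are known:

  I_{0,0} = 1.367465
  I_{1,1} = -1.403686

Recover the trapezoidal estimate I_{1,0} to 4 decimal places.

-0.7109

From I_{1,1} = (4·I_{1,0} − I_{0,0})/3, solve for I_{1,0}:
4·I_{1,0} = 3·(-1.403686) + 1.367465 = -2.843593
I_{1,0} = -0.710898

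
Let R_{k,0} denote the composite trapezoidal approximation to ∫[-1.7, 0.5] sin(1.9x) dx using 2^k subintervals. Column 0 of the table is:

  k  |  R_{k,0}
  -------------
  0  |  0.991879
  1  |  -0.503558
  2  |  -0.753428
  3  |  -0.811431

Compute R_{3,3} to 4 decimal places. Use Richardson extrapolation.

-0.8304

Richardson extrapolation on the trapezoidal column (denominator 4−1=3):
R_{1,1} = -0.503558 + (-0.503558 − 0.991879)/3 = -1.002037
R_{2,1} = (4·(-0.753428) − (-0.503558)) / 3 = -0.836718
R_{3,1} = -0.811431 + (-0.811431 − (-0.753428))/3 = -0.830765
R_{2,2} = (16·(-0.836718) − (-1.002037)) / 15 = -0.825697
R_{3,2} = -0.830765 + (-0.830765 − (-0.836718))/15 = -0.830368
R_{3,3} = (64·(-0.830368) − (-0.825697)) / 63 = -0.830442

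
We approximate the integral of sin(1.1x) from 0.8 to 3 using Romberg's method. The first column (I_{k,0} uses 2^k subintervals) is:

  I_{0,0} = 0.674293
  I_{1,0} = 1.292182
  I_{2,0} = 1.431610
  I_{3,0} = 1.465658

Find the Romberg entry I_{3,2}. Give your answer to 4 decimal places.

1.4769

Richardson extrapolation on the trapezoidal column (denominator 4−1=3):
I_{2,1} = 1.431610 + (1.431610 − 1.292182)/3 = 1.478086
I_{3,1} = 1.465658 + (1.465658 − 1.431610)/3 = 1.477007
I_{3,2} = 1.477007 + (1.477007 − 1.478086)/15 = 1.476935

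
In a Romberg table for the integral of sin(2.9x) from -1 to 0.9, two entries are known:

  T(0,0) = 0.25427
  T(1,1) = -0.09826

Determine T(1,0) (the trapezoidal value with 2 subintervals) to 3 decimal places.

-0.010

From T(1,1) = (4·T(1,0) − T(0,0))/3, solve for T(1,0):
4·T(1,0) = 3·(-0.09826) + 0.25427 = -0.04051
T(1,0) = -0.01013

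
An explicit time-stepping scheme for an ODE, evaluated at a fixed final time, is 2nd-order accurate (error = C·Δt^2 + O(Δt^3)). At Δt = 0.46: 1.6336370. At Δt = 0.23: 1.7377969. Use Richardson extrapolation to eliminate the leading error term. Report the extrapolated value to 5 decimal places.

Extrapolated value = (4·A(Δt/2) − A(Δt)) / (4 − 1)
= (4·1.7377969 − 1.6336370) / 3
= 5.3175506 / 3 = 1.7725169

1.77252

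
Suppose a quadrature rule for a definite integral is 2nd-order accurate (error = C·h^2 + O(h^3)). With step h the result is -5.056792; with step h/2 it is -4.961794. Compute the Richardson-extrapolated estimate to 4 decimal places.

The leading error scales as h^2; refining by a factor of 2 reduces it by 2^2 = 4.
Extrapolated value = (4·A(h/2) − A(h)) / (4 − 1)
= (4·(-4.961794) − (-5.056792)) / 3
= -14.790384 / 3 = -4.930128

-4.9301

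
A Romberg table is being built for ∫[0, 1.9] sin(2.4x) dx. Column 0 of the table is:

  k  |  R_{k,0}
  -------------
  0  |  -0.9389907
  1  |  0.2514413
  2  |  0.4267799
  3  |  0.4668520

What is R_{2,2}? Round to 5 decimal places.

R_{1,1} = 0.2514413 + (0.2514413 − (-0.9389907))/3 = 0.6482520
R_{2,1} = (4·0.4267799 − 0.2514413) / 3 = 0.4852261
R_{2,2} = 0.4852261 + (0.4852261 − 0.6482520)/15 = 0.4743577

0.47436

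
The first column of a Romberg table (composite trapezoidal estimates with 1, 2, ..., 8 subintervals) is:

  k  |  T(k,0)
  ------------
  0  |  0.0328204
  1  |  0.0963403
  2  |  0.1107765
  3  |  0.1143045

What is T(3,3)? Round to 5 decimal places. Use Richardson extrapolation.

T(1,1) = 0.0963403 + (0.0963403 − 0.0328204)/3 = 0.1175136
T(2,1) = (4·0.1107765 − 0.0963403) / 3 = 0.1155886
T(3,1) = (4·0.1143045 − 0.1107765) / 3 = 0.1154805
T(2,2) = (16·0.1155886 − 0.1175136) / 15 = 0.1154603
T(3,2) = (16·0.1154805 − 0.1155886) / 15 = 0.1154733
T(3,3) = (64·0.1154733 − 0.1154603) / 63 = 0.1154735

0.11547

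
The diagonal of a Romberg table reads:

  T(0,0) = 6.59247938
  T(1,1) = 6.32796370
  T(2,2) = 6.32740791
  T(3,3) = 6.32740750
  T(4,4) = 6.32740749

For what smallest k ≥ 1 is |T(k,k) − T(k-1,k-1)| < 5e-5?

|T(1,1) − T(0,0)| = 0.26451568 ≥ 5e-5
|T(2,2) − T(1,1)| = 0.00055579 ≥ 5e-5
|T(3,3) − T(2,2)| = 0.00000041 < 5e-5

k = 3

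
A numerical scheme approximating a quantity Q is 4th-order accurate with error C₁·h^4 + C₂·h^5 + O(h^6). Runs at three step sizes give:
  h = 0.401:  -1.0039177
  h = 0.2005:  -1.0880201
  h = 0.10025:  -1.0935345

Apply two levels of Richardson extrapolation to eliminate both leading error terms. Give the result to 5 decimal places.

First eliminate the h^4 term (factor 2^4 = 16):
  B₁ = (16·(-1.0880201) − (-1.0039177))/15 = -1.0936269
  B₂ = (16·(-1.0935345) − (-1.0880201))/15 = -1.0939021
Then eliminate the h^5 term (factor 2^5 = 32):
  (32·(-1.0939021) − (-1.0936269))/31 = -1.0939110

-1.09391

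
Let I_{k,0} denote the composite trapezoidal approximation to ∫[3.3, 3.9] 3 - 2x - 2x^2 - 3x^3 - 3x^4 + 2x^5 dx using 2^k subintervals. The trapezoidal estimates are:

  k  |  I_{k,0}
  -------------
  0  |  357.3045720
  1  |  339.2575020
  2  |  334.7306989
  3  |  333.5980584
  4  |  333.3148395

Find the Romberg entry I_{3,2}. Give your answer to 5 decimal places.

Richardson extrapolation on the trapezoidal column (denominator 4−1=3):
I_{2,1} = 334.7306989 + (334.7306989 − 339.2575020)/3 = 333.2217645
I_{3,1} = 333.5980584 + (333.5980584 − 334.7306989)/3 = 333.2205116
I_{3,2} = (16·333.2205116 − 333.2217645) / 15 = 333.2204281

333.22043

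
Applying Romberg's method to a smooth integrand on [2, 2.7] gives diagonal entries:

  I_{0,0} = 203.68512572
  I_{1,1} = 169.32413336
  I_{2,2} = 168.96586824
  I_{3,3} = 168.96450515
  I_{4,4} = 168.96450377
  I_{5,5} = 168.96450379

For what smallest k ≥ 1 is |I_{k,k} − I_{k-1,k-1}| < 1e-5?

k = 4

|I_{1,1} − I_{0,0}| = 34.36099236 ≥ 1e-5
|I_{2,2} − I_{1,1}| = 0.35826512 ≥ 1e-5
|I_{3,3} − I_{2,2}| = 0.00136309 ≥ 1e-5
|I_{4,4} − I_{3,3}| = 0.00000138 < 1e-5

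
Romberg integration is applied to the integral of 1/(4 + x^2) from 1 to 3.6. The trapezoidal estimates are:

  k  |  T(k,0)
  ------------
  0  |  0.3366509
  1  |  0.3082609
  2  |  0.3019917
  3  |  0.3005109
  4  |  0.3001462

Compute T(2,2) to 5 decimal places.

Richardson extrapolation on the trapezoidal column (denominator 4−1=3):
T(1,1) = 0.3082609 + (0.3082609 − 0.3366509)/3 = 0.2987976
T(2,1) = 0.3019917 + (0.3019917 − 0.3082609)/3 = 0.2999020
T(2,2) = 0.2999020 + (0.2999020 − 0.2987976)/15 = 0.2999756

0.29998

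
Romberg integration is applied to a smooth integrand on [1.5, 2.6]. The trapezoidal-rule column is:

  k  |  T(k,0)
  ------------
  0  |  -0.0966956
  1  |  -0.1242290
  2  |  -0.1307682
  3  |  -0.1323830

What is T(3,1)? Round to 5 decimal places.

-0.13292

T(3,1) = -0.1323830 + (-0.1323830 − (-0.1307682))/3 = -0.1329213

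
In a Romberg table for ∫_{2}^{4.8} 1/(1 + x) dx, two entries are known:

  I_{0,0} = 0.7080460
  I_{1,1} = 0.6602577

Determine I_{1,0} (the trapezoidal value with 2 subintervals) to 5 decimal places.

From I_{1,1} = (4·I_{1,0} − I_{0,0})/3, solve for I_{1,0}:
4·I_{1,0} = 3·0.6602577 + 0.7080460 = 2.6888191
I_{1,0} = 0.6722048

0.67220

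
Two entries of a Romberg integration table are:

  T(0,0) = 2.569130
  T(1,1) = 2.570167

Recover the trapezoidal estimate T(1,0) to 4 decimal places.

2.5699

From T(1,1) = (4·T(1,0) − T(0,0))/3, solve for T(1,0):
4·T(1,0) = 3·2.570167 + 2.569130 = 10.279631
T(1,0) = 2.569908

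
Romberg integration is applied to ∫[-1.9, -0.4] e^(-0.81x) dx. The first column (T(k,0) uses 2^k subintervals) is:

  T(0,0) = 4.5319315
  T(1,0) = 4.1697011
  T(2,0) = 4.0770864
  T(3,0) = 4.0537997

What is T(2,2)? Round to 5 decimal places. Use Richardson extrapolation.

Richardson extrapolation on the trapezoidal column (denominator 4−1=3):
T(1,1) = 4.1697011 + (4.1697011 − 4.5319315)/3 = 4.0489576
T(2,1) = (4·4.0770864 − 4.1697011) / 3 = 4.0462148
T(2,2) = (16·4.0462148 − 4.0489576) / 15 = 4.0460319

4.04603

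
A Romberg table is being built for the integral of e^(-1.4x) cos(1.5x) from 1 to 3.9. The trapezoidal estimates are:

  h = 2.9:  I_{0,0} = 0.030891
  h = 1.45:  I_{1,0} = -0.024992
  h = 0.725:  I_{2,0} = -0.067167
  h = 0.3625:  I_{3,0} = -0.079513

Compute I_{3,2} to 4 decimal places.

Richardson extrapolation on the trapezoidal column (denominator 4−1=3):
I_{2,1} = -0.067167 + (-0.067167 − (-0.024992))/3 = -0.081225
I_{3,1} = -0.079513 + (-0.079513 − (-0.067167))/3 = -0.083628
I_{3,2} = -0.083628 + (-0.083628 − (-0.081225))/15 = -0.083788
(Column j=1 coincides with Simpson's rule on the same nodes.)

-0.0838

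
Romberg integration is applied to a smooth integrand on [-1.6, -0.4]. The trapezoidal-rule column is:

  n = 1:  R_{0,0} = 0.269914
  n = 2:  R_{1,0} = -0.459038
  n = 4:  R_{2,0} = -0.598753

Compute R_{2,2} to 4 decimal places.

R_{1,1} = (4·(-0.459038) − 0.269914) / 3 = -0.702022
R_{2,1} = -0.598753 + (-0.598753 − (-0.459038))/3 = -0.645325
R_{2,2} = (16·(-0.645325) − (-0.702022)) / 15 = -0.641545

-0.6415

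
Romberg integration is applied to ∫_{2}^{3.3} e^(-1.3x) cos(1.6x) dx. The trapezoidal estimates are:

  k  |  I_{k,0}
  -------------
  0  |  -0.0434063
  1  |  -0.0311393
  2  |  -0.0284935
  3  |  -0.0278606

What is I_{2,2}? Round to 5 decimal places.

-0.02765

I_{1,1} = -0.0311393 + (-0.0311393 − (-0.0434063))/3 = -0.0270503
I_{2,1} = (4·(-0.0284935) − (-0.0311393)) / 3 = -0.0276116
I_{2,2} = -0.0276116 + (-0.0276116 − (-0.0270503))/15 = -0.0276490
(Column j=1 coincides with Simpson's rule on the same nodes.)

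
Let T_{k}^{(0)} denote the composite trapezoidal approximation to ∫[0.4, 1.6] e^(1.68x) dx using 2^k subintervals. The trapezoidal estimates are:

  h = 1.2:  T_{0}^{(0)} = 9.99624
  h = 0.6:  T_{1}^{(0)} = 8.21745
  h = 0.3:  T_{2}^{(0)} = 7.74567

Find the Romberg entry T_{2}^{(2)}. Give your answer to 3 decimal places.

Richardson extrapolation on the trapezoidal column (denominator 4−1=3):
T_{1}^{(1)} = 8.21745 + (8.21745 − 9.99624)/3 = 7.62452
T_{2}^{(1)} = 7.74567 + (7.74567 − 8.21745)/3 = 7.58841
T_{2}^{(2)} = (16·7.58841 − 7.62452) / 15 = 7.58600

7.586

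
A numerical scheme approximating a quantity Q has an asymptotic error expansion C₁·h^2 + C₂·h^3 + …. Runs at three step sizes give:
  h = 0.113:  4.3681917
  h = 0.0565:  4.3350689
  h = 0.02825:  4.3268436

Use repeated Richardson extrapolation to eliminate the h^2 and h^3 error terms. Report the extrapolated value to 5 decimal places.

4.32411

First eliminate the h^2 term (factor 2^2 = 4):
  B₁ = (4·4.3350689 − 4.3681917)/3 = 4.3240280
  B₂ = (4·4.3268436 − 4.3350689)/3 = 4.3241018
Then eliminate the h^3 term (factor 2^3 = 8):
  (8·4.3241018 − 4.3240280)/7 = 4.3241123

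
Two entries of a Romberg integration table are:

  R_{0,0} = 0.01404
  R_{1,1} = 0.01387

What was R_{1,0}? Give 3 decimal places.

From R_{1,1} = (4·R_{1,0} − R_{0,0})/3, solve for R_{1,0}:
4·R_{1,0} = 3·0.01387 + 0.01404 = 0.05565
R_{1,0} = 0.01391

0.014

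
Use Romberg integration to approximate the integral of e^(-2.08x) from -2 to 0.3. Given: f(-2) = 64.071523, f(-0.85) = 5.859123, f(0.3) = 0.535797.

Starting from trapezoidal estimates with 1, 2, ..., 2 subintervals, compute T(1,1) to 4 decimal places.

T(0,0) (trapezoid, 1 panel, h=2.3000): 74.298418
T(1,0) (trapezoid, 2 panels, h=1.1500): 43.887200
T(1,1) = 43.887200 + (43.887200 − 74.298418)/3 = 33.750127

33.7501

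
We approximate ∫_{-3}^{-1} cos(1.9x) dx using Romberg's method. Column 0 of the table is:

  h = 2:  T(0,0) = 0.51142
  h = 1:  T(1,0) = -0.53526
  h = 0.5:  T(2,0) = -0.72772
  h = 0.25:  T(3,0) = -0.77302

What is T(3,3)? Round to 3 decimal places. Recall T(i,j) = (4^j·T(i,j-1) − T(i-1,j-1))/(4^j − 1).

T(1,1) = -0.53526 + (-0.53526 − 0.51142)/3 = -0.88415
T(2,1) = -0.72772 + (-0.72772 − (-0.53526))/3 = -0.79187
T(3,1) = (4·(-0.77302) − (-0.72772)) / 3 = -0.78812
T(2,2) = (16·(-0.79187) − (-0.88415)) / 15 = -0.78572
T(3,2) = (16·(-0.78812) − (-0.79187)) / 15 = -0.78787
T(3,3) = (64·(-0.78787) − (-0.78572)) / 63 = -0.78790

-0.788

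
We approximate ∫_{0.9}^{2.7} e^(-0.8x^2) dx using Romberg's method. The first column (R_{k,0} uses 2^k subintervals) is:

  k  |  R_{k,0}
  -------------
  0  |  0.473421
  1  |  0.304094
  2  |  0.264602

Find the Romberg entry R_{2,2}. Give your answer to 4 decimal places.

Richardson extrapolation on the trapezoidal column (denominator 4−1=3):
R_{1,1} = (4·0.304094 − 0.473421) / 3 = 0.247652
R_{2,1} = (4·0.264602 − 0.304094) / 3 = 0.251438
R_{2,2} = 0.251438 + (0.251438 − 0.247652)/15 = 0.251690

0.2517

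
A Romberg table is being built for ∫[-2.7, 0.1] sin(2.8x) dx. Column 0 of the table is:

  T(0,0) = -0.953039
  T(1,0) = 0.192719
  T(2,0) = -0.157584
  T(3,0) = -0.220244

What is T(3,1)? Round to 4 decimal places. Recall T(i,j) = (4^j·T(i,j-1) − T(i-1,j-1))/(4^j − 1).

-0.2411

T(3,1) = (4·(-0.220244) − (-0.157584)) / 3 = -0.241131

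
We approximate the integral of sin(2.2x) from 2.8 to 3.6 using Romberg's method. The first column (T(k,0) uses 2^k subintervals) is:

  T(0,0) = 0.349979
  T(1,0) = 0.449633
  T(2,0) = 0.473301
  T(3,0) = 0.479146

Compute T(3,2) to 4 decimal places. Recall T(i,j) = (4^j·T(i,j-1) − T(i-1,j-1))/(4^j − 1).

0.4811

T(2,1) = 0.473301 + (0.473301 − 0.449633)/3 = 0.481190
T(3,1) = (4·0.479146 − 0.473301) / 3 = 0.481094
T(3,2) = 0.481094 + (0.481094 − 0.481190)/15 = 0.481088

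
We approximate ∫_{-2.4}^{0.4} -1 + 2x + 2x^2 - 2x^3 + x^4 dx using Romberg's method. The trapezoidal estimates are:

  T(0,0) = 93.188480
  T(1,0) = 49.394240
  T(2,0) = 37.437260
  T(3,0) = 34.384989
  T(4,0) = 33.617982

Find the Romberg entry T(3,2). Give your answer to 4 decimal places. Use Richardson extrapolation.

Richardson extrapolation on the trapezoidal column (denominator 4−1=3):
T(2,1) = (4·37.437260 − 49.394240) / 3 = 33.451600
T(3,1) = (4·34.384989 − 37.437260) / 3 = 33.367565
T(3,2) = 33.367565 + (33.367565 − 33.451600)/15 = 33.361963

33.3620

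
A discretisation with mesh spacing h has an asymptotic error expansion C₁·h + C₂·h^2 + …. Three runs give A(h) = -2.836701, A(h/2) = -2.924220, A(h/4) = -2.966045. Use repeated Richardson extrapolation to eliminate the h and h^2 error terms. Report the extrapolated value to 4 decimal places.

-3.0066

First eliminate the h term (factor 2^1 = 2):
  B₁ = (2·(-2.924220) − (-2.836701))/1 = -3.011739
  B₂ = (2·(-2.966045) − (-2.924220))/1 = -3.007870
Then eliminate the h^2 term (factor 2^2 = 4):
  (4·(-3.007870) − (-3.011739))/3 = -3.006580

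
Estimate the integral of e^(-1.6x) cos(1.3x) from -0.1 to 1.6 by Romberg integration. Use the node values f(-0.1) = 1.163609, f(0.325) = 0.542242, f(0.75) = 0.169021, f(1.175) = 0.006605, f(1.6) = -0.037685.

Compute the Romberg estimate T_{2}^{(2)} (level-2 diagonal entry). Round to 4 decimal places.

T_{0}^{(0)} (trapezoid, 1 panel, h=1.7000): 0.957035
T_{1}^{(0)} (trapezoid, 2 panels, h=0.8500): 0.622186
T_{2}^{(0)} (trapezoid, 4 panels, h=0.4250): 0.544353
T_{1}^{(1)} = 0.622186 + (0.622186 − 0.957035)/3 = 0.510570
T_{2}^{(1)} = 0.544353 + (0.544353 − 0.622186)/3 = 0.518409
T_{2}^{(2)} = 0.518409 + (0.518409 − 0.510570)/15 = 0.518932

0.5189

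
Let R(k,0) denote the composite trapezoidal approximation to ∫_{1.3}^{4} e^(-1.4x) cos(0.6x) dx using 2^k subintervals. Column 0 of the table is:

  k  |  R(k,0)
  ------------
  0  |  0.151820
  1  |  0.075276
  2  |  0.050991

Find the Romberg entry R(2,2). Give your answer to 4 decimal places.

0.0424

R(1,1) = (4·0.075276 − 0.151820) / 3 = 0.049761
R(2,1) = 0.050991 + (0.050991 − 0.075276)/3 = 0.042896
R(2,2) = (16·0.042896 − 0.049761) / 15 = 0.042438
(Column j=1 coincides with Simpson's rule on the same nodes.)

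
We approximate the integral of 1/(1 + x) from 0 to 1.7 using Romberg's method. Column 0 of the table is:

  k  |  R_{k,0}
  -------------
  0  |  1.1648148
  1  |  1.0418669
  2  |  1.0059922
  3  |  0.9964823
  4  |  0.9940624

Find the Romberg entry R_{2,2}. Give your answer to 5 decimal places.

0.99358

R_{1,1} = 1.0418669 + (1.0418669 − 1.1648148)/3 = 1.0008843
R_{2,1} = 1.0059922 + (1.0059922 − 1.0418669)/3 = 0.9940340
R_{2,2} = (16·0.9940340 − 1.0008843) / 15 = 0.9935773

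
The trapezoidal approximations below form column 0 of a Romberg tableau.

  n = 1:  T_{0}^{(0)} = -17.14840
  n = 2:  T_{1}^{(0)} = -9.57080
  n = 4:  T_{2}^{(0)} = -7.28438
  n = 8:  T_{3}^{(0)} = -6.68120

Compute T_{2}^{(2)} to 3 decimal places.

Richardson extrapolation on the trapezoidal column (denominator 4−1=3):
T_{1}^{(1)} = -9.57080 + (-9.57080 − (-17.14840))/3 = -7.04493
T_{2}^{(1)} = -7.28438 + (-7.28438 − (-9.57080))/3 = -6.52224
T_{2}^{(2)} = (16·(-6.52224) − (-7.04493)) / 15 = -6.48739
(Column j=1 coincides with Simpson's rule on the same nodes.)

-6.487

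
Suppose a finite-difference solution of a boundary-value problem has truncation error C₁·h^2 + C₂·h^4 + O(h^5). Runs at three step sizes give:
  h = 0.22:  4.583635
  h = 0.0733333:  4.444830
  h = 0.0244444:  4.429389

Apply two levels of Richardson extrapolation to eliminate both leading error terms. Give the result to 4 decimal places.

4.4275

First eliminate the h^2 term (factor 3^2 = 9):
  B₁ = (9·4.444830 − 4.583635)/8 = 4.427479
  B₂ = (9·4.429389 − 4.444830)/8 = 4.427459
Then eliminate the h^4 term (factor 3^4 = 81):
  (81·4.427459 − 4.427479)/80 = 4.427459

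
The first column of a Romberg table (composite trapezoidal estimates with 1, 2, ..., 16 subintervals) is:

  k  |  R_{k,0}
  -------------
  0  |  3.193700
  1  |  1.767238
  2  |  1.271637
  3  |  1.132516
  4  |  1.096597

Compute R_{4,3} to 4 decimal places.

1.0845

Richardson extrapolation on the trapezoidal column (denominator 4−1=3):
R_{2,1} = 1.271637 + (1.271637 − 1.767238)/3 = 1.106437
R_{3,1} = (4·1.132516 − 1.271637) / 3 = 1.086142
R_{4,1} = (4·1.096597 − 1.132516) / 3 = 1.084624
R_{3,2} = 1.086142 + (1.086142 − 1.106437)/15 = 1.084789
R_{4,2} = (16·1.084624 − 1.086142) / 15 = 1.084523
R_{4,3} = (64·1.084523 − 1.084789) / 63 = 1.084519
(Column j=1 coincides with Simpson's rule on the same nodes.)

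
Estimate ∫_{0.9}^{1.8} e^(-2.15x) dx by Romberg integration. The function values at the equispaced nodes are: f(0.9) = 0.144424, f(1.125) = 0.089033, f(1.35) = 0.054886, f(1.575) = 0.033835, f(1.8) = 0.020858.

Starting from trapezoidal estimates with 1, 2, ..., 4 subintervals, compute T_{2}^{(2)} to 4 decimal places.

T_{0}^{(0)} (trapezoid, 1 panel, h=0.9000): 0.074377
T_{1}^{(0)} (trapezoid, 2 panels, h=0.4500): 0.061887
T_{2}^{(0)} (trapezoid, 4 panels, h=0.2250): 0.058589
T_{1}^{(1)} = 0.061887 + (0.061887 − 0.074377)/3 = 0.057724
T_{2}^{(1)} = 0.058589 + (0.058589 − 0.061887)/3 = 0.057490
T_{2}^{(2)} = 0.057490 + (0.057490 − 0.057724)/15 = 0.057474

0.0575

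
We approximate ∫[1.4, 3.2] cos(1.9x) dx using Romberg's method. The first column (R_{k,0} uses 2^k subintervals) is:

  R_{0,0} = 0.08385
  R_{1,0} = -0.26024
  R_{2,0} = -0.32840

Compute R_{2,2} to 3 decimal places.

-0.350

R_{1,1} = -0.26024 + (-0.26024 − 0.08385)/3 = -0.37494
R_{2,1} = -0.32840 + (-0.32840 − (-0.26024))/3 = -0.35112
R_{2,2} = -0.35112 + (-0.35112 − (-0.37494))/15 = -0.34953
(Column j=1 coincides with Simpson's rule on the same nodes.)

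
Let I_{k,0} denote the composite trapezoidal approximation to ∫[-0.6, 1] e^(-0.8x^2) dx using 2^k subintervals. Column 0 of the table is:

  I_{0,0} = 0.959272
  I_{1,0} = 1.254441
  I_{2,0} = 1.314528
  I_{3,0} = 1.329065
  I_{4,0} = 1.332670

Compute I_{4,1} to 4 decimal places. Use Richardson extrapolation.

1.3339

Richardson extrapolation on the trapezoidal column (denominator 4−1=3):
I_{4,1} = 1.332670 + (1.332670 − 1.329065)/3 = 1.333872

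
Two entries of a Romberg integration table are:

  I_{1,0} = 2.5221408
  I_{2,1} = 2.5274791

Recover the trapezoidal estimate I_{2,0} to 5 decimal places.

2.52614

From I_{2,1} = (4·I_{2,0} − I_{1,0})/3, solve for I_{2,0}:
4·I_{2,0} = 3·2.5274791 + 2.5221408 = 10.1045781
I_{2,0} = 2.5261445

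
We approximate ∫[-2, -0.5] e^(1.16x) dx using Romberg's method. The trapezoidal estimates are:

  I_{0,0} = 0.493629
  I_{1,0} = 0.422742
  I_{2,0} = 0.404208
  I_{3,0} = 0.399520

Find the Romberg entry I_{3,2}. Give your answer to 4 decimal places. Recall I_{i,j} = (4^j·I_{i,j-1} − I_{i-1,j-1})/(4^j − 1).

I_{2,1} = 0.404208 + (0.404208 − 0.422742)/3 = 0.398030
I_{3,1} = 0.399520 + (0.399520 − 0.404208)/3 = 0.397957
I_{3,2} = 0.397957 + (0.397957 − 0.398030)/15 = 0.397952
(Column j=1 coincides with Simpson's rule on the same nodes.)

0.3980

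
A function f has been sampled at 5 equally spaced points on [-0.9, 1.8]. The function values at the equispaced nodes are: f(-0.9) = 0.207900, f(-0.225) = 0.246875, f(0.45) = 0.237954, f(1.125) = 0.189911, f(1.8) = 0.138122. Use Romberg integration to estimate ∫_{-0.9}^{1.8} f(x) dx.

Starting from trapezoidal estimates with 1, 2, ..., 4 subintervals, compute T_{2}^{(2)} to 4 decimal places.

T_{0}^{(0)} (trapezoid, 1 panel, h=2.7000): 0.467130
T_{1}^{(0)} (trapezoid, 2 panels, h=1.3500): 0.554803
T_{2}^{(0)} (trapezoid, 4 panels, h=0.6750): 0.572232
T_{1}^{(1)} = 0.554803 + (0.554803 − 0.467130)/3 = 0.584027
T_{2}^{(1)} = 0.572232 + (0.572232 − 0.554803)/3 = 0.578042
T_{2}^{(2)} = 0.578042 + (0.578042 − 0.584027)/15 = 0.577643

0.5776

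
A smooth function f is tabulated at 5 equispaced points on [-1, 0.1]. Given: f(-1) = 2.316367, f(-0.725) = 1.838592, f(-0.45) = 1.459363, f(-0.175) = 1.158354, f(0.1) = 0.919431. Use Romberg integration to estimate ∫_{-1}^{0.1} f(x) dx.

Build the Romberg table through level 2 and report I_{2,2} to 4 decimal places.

1.6630

I_{0,0} (trapezoid, 1 panel, h=1.1000): 1.779689
I_{1,0} (trapezoid, 2 panels, h=0.5500): 1.692494
I_{2,0} (trapezoid, 4 panels, h=0.2750): 1.670407
I_{1,1} = 1.692494 + (1.692494 − 1.779689)/3 = 1.663429
I_{2,1} = 1.670407 + (1.670407 − 1.692494)/3 = 1.663045
I_{2,2} = 1.663045 + (1.663045 − 1.663429)/15 = 1.663019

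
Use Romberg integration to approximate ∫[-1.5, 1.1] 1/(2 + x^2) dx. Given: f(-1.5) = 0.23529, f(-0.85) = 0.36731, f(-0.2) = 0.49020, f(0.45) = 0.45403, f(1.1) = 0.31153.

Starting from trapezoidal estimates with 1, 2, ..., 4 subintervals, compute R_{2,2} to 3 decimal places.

R_{0,0} (trapezoid, 1 panel, h=2.6000): 0.71087
R_{1,0} (trapezoid, 2 panels, h=1.3000): 0.99269
R_{2,0} (trapezoid, 4 panels, h=0.6500): 1.03022
R_{1,1} = 0.99269 + (0.99269 − 0.71087)/3 = 1.08663
R_{2,1} = 1.03022 + (1.03022 − 0.99269)/3 = 1.04273
R_{2,2} = 1.04273 + (1.04273 − 1.08663)/15 = 1.03980

1.040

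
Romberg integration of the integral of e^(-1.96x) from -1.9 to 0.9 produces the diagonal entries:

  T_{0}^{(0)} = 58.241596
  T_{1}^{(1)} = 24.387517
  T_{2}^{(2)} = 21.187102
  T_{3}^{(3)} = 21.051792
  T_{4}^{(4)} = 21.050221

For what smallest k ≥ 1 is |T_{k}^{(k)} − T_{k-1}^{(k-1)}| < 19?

k = 2

|T_{1}^{(1)} − T_{0}^{(0)}| = 33.854079 ≥ 19
|T_{2}^{(2)} − T_{1}^{(1)}| = 3.200415 < 19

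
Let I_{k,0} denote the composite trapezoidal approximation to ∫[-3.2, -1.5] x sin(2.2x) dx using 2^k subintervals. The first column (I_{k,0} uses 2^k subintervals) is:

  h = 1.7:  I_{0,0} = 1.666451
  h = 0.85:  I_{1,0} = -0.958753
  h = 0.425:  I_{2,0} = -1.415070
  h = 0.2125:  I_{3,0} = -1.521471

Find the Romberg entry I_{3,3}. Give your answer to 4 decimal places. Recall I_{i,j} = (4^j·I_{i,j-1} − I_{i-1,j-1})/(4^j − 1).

I_{1,1} = -0.958753 + (-0.958753 − 1.666451)/3 = -1.833821
I_{2,1} = -1.415070 + (-1.415070 − (-0.958753))/3 = -1.567176
I_{3,1} = (4·(-1.521471) − (-1.415070)) / 3 = -1.556938
I_{2,2} = (16·(-1.567176) − (-1.833821)) / 15 = -1.549400
I_{3,2} = -1.556938 + (-1.556938 − (-1.567176))/15 = -1.556255
I_{3,3} = -1.556255 + (-1.556255 − (-1.549400))/63 = -1.556364

-1.5564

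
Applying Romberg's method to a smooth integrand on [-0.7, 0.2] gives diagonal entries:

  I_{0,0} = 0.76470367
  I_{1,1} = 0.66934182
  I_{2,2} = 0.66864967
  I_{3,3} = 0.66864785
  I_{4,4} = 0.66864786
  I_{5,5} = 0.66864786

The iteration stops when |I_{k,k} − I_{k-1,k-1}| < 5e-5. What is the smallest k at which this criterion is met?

|I_{1,1} − I_{0,0}| = 0.09536185 ≥ 5e-5
|I_{2,2} − I_{1,1}| = 0.00069215 ≥ 5e-5
|I_{3,3} − I_{2,2}| = 0.00000182 < 5e-5

k = 3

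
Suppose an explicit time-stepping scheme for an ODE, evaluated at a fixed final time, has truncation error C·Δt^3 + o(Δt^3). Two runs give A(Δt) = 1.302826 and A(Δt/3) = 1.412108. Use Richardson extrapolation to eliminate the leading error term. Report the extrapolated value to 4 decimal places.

1.4163

Extrapolated value = (27·A(Δt/3) − A(Δt)) / (27 − 1)
= (27·1.412108 − 1.302826) / 26
= 36.824090 / 26 = 1.416311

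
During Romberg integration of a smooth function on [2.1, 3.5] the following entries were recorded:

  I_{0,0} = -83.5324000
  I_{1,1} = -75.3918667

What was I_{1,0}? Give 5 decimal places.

From I_{1,1} = (4·I_{1,0} − I_{0,0})/3, solve for I_{1,0}:
4·I_{1,0} = 3·(-75.3918667) + (-83.5324000) = -309.7080001
I_{1,0} = -77.4270000

-77.42700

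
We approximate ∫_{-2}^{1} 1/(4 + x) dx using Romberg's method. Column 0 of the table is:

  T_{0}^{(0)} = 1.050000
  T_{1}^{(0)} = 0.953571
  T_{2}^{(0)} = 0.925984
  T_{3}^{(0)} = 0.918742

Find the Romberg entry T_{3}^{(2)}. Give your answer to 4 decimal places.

Richardson extrapolation on the trapezoidal column (denominator 4−1=3):
T_{2}^{(1)} = (4·0.925984 − 0.953571) / 3 = 0.916788
T_{3}^{(1)} = (4·0.918742 − 0.925984) / 3 = 0.916328
T_{3}^{(2)} = (16·0.916328 − 0.916788) / 15 = 0.916297

0.9163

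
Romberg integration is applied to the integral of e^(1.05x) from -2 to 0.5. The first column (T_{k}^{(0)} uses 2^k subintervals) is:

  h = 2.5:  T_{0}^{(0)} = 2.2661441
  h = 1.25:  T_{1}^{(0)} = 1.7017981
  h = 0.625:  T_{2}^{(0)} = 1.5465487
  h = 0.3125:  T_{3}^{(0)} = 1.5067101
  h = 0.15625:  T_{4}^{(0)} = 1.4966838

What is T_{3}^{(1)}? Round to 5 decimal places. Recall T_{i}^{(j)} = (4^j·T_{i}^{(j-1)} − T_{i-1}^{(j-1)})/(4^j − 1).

1.49343

Richardson extrapolation on the trapezoidal column (denominator 4−1=3):
T_{3}^{(1)} = (4·1.5067101 − 1.5465487) / 3 = 1.4934306
(Column j=1 coincides with Simpson's rule on the same nodes.)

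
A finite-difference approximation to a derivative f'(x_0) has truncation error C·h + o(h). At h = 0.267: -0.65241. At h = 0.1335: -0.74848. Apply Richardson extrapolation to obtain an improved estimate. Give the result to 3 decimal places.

Extrapolated value = (2·A(h/2) − A(h)) / (2 − 1)
= (2·(-0.74848) − (-0.65241)) / 1
= -0.84455 / 1 = -0.84455

-0.845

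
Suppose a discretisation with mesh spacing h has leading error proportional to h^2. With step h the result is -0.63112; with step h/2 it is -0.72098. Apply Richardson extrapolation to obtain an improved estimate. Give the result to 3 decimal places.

Extrapolated value = (4·A(h/2) − A(h)) / (4 − 1)
= (4·(-0.72098) − (-0.63112)) / 3
= -2.25280 / 3 = -0.75093

-0.751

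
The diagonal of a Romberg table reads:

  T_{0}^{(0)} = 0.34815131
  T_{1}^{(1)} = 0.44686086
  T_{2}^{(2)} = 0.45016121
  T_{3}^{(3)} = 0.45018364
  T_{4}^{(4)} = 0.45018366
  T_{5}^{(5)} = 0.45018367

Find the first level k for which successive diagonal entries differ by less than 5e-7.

k = 4

|T_{1}^{(1)} − T_{0}^{(0)}| = 0.09870955 ≥ 5e-7
|T_{2}^{(2)} − T_{1}^{(1)}| = 0.00330035 ≥ 5e-7
|T_{3}^{(3)} − T_{2}^{(2)}| = 0.00002243 ≥ 5e-7
|T_{4}^{(4)} − T_{3}^{(3)}| = 0.00000002 < 5e-7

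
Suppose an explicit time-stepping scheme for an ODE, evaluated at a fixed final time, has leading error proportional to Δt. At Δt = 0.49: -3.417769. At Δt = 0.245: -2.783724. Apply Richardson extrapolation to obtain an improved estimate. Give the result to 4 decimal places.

Extrapolated value = (2·A(Δt/2) − A(Δt)) / (2 − 1)
= (2·(-2.783724) − (-3.417769)) / 1
= -2.149679 / 1 = -2.149679

-2.1497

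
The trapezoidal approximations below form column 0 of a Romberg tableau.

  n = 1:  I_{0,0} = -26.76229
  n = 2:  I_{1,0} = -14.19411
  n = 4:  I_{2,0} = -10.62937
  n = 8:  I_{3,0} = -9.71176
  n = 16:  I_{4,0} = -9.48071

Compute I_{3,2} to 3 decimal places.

I_{2,1} = -10.62937 + (-10.62937 − (-14.19411))/3 = -9.44112
I_{3,1} = (4·(-9.71176) − (-10.62937)) / 3 = -9.40589
I_{3,2} = -9.40589 + (-9.40589 − (-9.44112))/15 = -9.40354

-9.404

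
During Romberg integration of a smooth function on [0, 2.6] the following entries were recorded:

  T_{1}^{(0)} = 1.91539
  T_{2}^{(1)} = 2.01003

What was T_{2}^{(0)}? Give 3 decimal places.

From T_{2}^{(1)} = (4·T_{2}^{(0)} − T_{1}^{(0)})/3, solve for T_{2}^{(0)}:
4·T_{2}^{(0)} = 3·2.01003 + 1.91539 = 7.94548
T_{2}^{(0)} = 1.98637

1.986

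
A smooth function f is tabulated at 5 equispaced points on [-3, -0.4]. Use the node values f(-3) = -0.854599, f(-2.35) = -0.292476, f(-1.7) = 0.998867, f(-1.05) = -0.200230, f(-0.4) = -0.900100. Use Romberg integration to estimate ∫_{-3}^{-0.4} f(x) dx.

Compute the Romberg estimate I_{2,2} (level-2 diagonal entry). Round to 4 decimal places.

I_{0,0} (trapezoid, 1 panel, h=2.6000): -2.281109
I_{1,0} (trapezoid, 2 panels, h=1.3000): 0.157973
I_{2,0} (trapezoid, 4 panels, h=0.6500): -0.241273
I_{1,1} = 0.157973 + (0.157973 − (-2.281109))/3 = 0.971000
I_{2,1} = -0.241273 + (-0.241273 − 0.157973)/3 = -0.374355
I_{2,2} = -0.374355 + (-0.374355 − 0.971000)/15 = -0.464045

-0.4640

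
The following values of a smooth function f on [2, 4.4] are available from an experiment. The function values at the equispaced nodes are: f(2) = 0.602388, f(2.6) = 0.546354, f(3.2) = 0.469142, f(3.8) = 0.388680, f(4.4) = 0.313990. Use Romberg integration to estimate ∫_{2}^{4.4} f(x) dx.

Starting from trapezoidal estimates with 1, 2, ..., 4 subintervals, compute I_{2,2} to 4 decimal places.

I_{0,0} (trapezoid, 1 panel, h=2.4000): 1.099654
I_{1,0} (trapezoid, 2 panels, h=1.2000): 1.112797
I_{2,0} (trapezoid, 4 panels, h=0.6000): 1.117419
I_{1,1} = 1.112797 + (1.112797 − 1.099654)/3 = 1.117178
I_{2,1} = 1.117419 + (1.117419 − 1.112797)/3 = 1.118960
I_{2,2} = 1.118960 + (1.118960 − 1.117178)/15 = 1.119079

1.1191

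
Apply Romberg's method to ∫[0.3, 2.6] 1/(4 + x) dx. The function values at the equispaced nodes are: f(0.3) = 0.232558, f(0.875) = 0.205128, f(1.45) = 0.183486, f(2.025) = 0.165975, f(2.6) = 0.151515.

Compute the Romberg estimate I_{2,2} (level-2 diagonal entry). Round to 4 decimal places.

I_{0,0} (trapezoid, 1 panel, h=2.3000): 0.441684
I_{1,0} (trapezoid, 2 panels, h=1.1500): 0.431851
I_{2,0} (trapezoid, 4 panels, h=0.5750): 0.429310
I_{1,1} = 0.431851 + (0.431851 − 0.441684)/3 = 0.428573
I_{2,1} = 0.429310 + (0.429310 − 0.431851)/3 = 0.428463
I_{2,2} = 0.428463 + (0.428463 − 0.428573)/15 = 0.428456

0.4285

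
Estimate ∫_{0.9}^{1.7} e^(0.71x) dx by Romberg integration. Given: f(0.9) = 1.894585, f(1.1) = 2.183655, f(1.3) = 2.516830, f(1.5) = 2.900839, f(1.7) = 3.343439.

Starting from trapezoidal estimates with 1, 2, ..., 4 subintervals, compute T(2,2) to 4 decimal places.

T(0,0) (trapezoid, 1 panel, h=0.8000): 2.095210
T(1,0) (trapezoid, 2 panels, h=0.4000): 2.054337
T(2,0) (trapezoid, 4 panels, h=0.2000): 2.044067
T(1,1) = 2.054337 + (2.054337 − 2.095210)/3 = 2.040713
T(2,1) = 2.044067 + (2.044067 − 2.054337)/3 = 2.040644
T(2,2) = 2.040644 + (2.040644 − 2.040713)/15 = 2.040639

2.0406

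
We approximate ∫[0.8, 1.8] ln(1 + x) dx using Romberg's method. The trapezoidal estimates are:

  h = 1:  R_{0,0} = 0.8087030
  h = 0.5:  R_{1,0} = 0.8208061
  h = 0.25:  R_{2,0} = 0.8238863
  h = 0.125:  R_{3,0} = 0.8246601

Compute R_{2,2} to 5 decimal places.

Richardson extrapolation on the trapezoidal column (denominator 4−1=3):
R_{1,1} = 0.8208061 + (0.8208061 − 0.8087030)/3 = 0.8248405
R_{2,1} = (4·0.8238863 − 0.8208061) / 3 = 0.8249130
R_{2,2} = 0.8249130 + (0.8249130 − 0.8248405)/15 = 0.8249178

0.82492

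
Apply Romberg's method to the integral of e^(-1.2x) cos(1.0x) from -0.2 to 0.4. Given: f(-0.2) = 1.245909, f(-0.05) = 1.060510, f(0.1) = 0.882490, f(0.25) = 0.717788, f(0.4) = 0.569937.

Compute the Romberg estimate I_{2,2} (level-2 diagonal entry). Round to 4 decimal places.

I_{0,0} (trapezoid, 1 panel, h=0.6000): 0.544754
I_{1,0} (trapezoid, 2 panels, h=0.3000): 0.537124
I_{2,0} (trapezoid, 4 panels, h=0.1500): 0.535307
I_{1,1} = 0.537124 + (0.537124 − 0.544754)/3 = 0.534581
I_{2,1} = 0.535307 + (0.535307 − 0.537124)/3 = 0.534701
I_{2,2} = 0.534701 + (0.534701 − 0.534581)/15 = 0.534709

0.5347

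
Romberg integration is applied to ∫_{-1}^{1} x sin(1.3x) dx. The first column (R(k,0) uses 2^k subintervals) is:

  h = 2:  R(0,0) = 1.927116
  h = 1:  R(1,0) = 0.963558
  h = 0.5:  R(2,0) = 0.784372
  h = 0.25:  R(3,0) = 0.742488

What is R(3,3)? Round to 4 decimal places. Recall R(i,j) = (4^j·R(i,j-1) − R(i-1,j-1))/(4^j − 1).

0.7288

Richardson extrapolation on the trapezoidal column (denominator 4−1=3):
R(1,1) = (4·0.963558 − 1.927116) / 3 = 0.642372
R(2,1) = (4·0.784372 − 0.963558) / 3 = 0.724643
R(3,1) = (4·0.742488 − 0.784372) / 3 = 0.728527
R(2,2) = 0.724643 + (0.724643 − 0.642372)/15 = 0.730128
R(3,2) = 0.728527 + (0.728527 − 0.724643)/15 = 0.728786
R(3,3) = 0.728786 + (0.728786 − 0.730128)/63 = 0.728765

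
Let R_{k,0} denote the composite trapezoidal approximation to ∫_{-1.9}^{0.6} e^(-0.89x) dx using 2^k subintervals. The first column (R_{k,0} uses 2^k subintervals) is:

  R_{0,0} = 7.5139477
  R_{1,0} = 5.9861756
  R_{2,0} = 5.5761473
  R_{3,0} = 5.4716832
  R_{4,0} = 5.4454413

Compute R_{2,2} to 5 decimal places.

Richardson extrapolation on the trapezoidal column (denominator 4−1=3):
R_{1,1} = (4·5.9861756 − 7.5139477) / 3 = 5.4769182
R_{2,1} = (4·5.5761473 − 5.9861756) / 3 = 5.4394712
R_{2,2} = (16·5.4394712 − 5.4769182) / 15 = 5.4369747

5.43697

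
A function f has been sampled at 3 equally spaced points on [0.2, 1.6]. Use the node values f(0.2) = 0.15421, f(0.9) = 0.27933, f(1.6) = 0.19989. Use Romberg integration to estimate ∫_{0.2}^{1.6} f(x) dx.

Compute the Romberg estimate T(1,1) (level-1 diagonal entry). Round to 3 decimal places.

T(0,0) (trapezoid, 1 panel, h=1.4000): 0.24787
T(1,0) (trapezoid, 2 panels, h=0.7000): 0.31947
T(1,1) = 0.31947 + (0.31947 − 0.24787)/3 = 0.34334

0.343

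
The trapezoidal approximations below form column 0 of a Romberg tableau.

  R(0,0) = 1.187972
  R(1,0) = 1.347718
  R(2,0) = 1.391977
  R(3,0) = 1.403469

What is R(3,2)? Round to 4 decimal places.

Richardson extrapolation on the trapezoidal column (denominator 4−1=3):
R(2,1) = (4·1.391977 − 1.347718) / 3 = 1.406730
R(3,1) = 1.403469 + (1.403469 − 1.391977)/3 = 1.407300
R(3,2) = (16·1.407300 − 1.406730) / 15 = 1.407338
(Column j=1 coincides with Simpson's rule on the same nodes.)

1.4073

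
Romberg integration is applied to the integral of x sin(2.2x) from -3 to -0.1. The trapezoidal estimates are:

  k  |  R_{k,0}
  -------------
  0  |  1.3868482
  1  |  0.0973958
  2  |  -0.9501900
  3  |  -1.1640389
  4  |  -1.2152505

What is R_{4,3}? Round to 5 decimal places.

-1.23214

Richardson extrapolation on the trapezoidal column (denominator 4−1=3):
R_{2,1} = -0.9501900 + (-0.9501900 − 0.0973958)/3 = -1.2993853
R_{3,1} = (4·(-1.1640389) − (-0.9501900)) / 3 = -1.2353219
R_{4,1} = -1.2152505 + (-1.2152505 − (-1.1640389))/3 = -1.2323210
R_{3,2} = -1.2353219 + (-1.2353219 − (-1.2993853))/15 = -1.2310510
R_{4,2} = (16·(-1.2323210) − (-1.2353219)) / 15 = -1.2321209
R_{4,3} = -1.2321209 + (-1.2321209 − (-1.2310510))/63 = -1.2321379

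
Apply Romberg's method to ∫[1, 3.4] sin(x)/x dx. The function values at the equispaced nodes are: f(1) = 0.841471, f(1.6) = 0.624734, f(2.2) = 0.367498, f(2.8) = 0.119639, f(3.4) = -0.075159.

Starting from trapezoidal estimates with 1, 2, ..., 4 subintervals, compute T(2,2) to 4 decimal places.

0.8958

T(0,0) (trapezoid, 1 panel, h=2.4000): 0.919574
T(1,0) (trapezoid, 2 panels, h=1.2000): 0.900785
T(2,0) (trapezoid, 4 panels, h=0.6000): 0.897016
T(1,1) = 0.900785 + (0.900785 − 0.919574)/3 = 0.894522
T(2,1) = 0.897016 + (0.897016 − 0.900785)/3 = 0.895760
T(2,2) = 0.895760 + (0.895760 − 0.894522)/15 = 0.895843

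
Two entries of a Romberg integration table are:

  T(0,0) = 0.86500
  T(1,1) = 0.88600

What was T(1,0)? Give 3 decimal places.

0.881

From T(1,1) = (4·T(1,0) − T(0,0))/3, solve for T(1,0):
4·T(1,0) = 3·0.88600 + 0.86500 = 3.52300
T(1,0) = 0.88075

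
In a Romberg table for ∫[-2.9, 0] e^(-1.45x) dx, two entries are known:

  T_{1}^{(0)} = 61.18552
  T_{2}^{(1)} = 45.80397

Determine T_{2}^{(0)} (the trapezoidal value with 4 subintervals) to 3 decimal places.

From T_{2}^{(1)} = (4·T_{2}^{(0)} − T_{1}^{(0)})/3, solve for T_{2}^{(0)}:
4·T_{2}^{(0)} = 3·45.80397 + 61.18552 = 198.59743
T_{2}^{(0)} = 49.64936

49.649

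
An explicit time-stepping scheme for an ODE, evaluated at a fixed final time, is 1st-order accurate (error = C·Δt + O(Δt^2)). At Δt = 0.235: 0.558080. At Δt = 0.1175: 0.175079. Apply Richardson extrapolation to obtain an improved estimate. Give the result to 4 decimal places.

The leading error scales as Δt; refining by a factor of 2 reduces it by 2^1 = 2.
Extrapolated value = (2·A(Δt/2) − A(Δt)) / (2 − 1)
= (2·0.175079 − 0.558080) / 1
= -0.207922 / 1 = -0.207922

-0.2079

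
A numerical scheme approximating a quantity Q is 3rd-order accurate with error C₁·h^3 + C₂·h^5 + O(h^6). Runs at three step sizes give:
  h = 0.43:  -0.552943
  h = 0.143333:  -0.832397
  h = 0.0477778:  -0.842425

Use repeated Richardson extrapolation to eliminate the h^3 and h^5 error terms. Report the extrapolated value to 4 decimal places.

First eliminate the h^3 term (factor 3^3 = 27):
  B₁ = (27·(-0.832397) − (-0.552943))/26 = -0.843145
  B₂ = (27·(-0.842425) − (-0.832397))/26 = -0.842811
Then eliminate the h^5 term (factor 3^5 = 243):
  (243·(-0.842811) − (-0.843145))/242 = -0.842810

-0.8428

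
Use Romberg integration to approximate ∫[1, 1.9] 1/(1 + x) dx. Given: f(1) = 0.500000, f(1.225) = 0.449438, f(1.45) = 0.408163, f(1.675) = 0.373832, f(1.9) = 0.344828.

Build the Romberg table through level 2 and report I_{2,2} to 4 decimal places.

I_{0,0} (trapezoid, 1 panel, h=0.9000): 0.380173
I_{1,0} (trapezoid, 2 panels, h=0.4500): 0.373760
I_{2,0} (trapezoid, 4 panels, h=0.2250): 0.372116
I_{1,1} = 0.373760 + (0.373760 − 0.380173)/3 = 0.371622
I_{2,1} = 0.372116 + (0.372116 − 0.373760)/3 = 0.371568
I_{2,2} = 0.371568 + (0.371568 − 0.371622)/15 = 0.371564

0.3716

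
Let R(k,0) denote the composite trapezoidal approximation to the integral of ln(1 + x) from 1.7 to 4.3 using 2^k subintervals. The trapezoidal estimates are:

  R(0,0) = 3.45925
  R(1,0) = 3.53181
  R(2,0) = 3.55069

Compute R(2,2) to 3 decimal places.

Richardson extrapolation on the trapezoidal column (denominator 4−1=3):
R(1,1) = 3.53181 + (3.53181 − 3.45925)/3 = 3.55600
R(2,1) = 3.55069 + (3.55069 − 3.53181)/3 = 3.55698
R(2,2) = (16·3.55698 − 3.55600) / 15 = 3.55705

3.557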